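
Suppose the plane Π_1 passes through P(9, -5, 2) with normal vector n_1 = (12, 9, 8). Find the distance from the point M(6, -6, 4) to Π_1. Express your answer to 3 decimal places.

1.706

Π_1: n_1·r = n_1·P gives 12x + 9y + 8z = 79.
n·M − d = (12)·(6) + (9)·(-6) + (8)·(4) − 79 = -29; |n| = √289.
Distance = |-29| / √289 = 29/√289 ≈ 1.706.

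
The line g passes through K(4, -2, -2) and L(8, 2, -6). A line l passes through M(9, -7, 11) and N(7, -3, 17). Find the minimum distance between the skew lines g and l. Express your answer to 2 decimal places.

A direction vector for g is L − K = (4, 4, -4).
A direction vector for l is N − M = (-2, 4, 6).
Common perpendicular direction n = (4, 4, -4) × (-2, 4, 6) = (40, -16, 24).
With w = (9, -7, 11) − (4, -2, -2) = (5, -5, 13), w · n = 592.
Distance = |w · n| / |n| = |592| / √2432 ≈ 12.00.

12.00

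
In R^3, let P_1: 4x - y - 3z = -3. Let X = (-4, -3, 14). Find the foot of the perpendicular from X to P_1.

Foot = X − λn with λ = (n·X − d)/|n|² = (-55 − (-3))/26 = -2.
Foot = (-4, -3, 14) − (-2)·(4, -1, -3) = (4, -5, 8).

(4, -5, 8)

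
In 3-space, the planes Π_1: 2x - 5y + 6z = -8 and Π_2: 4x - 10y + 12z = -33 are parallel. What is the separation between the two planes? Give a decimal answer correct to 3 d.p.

1.054

Rescale Π_2 by 1/2: 2x - 5y + 6z = -33/2. Then distance = |-8 − (-33/2)| / √65 ≈ 1.054.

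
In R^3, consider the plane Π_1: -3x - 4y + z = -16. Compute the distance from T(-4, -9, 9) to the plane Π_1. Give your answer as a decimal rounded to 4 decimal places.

n·T − d = (-3)·(-4) + (-4)·(-9) + (1)·(9) − (-16) = 73; |n| = √26.
Distance = |73| / √26 = 73/√26 ≈ 14.3165.

14.3165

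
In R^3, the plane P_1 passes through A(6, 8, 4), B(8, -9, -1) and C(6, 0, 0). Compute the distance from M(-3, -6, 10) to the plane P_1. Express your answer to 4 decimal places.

AB = (2, -17, -5), AC = (0, -8, -4); a normal to P_1 is AB × AC = (28, 8, -16).
Using A: P_1 has equation 28x + 8y - 16z = 168.
n·M − d = (28)·(-3) + (8)·(-6) + (-16)·(10) − 168 = -460; |n| = √1104.
Distance = |-460| / √1104 = 460/√1104 ≈ 13.8444.

13.8444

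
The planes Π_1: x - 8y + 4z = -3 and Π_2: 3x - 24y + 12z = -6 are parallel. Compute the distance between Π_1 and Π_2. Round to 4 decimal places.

Rescale Π_2 by 1/3: x - 8y + 4z = -2. Then distance = |-3 − (-2)| / √81 ≈ 0.1111.

0.1111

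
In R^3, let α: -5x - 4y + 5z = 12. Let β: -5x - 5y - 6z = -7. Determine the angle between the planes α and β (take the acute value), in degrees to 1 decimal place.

78.5

cos θ = |n₁·n₂| / (|n₁||n₂|) = |15| / (√66 · √86).
θ = arccos(0.19910) ≈ 78.5°.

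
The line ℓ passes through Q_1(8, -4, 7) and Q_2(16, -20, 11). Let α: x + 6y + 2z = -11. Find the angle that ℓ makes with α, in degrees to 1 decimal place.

A direction vector for ℓ is Q_2 − Q_1 = (8, -16, 4).
sin θ = |n·v| / (|n||v|) = |-80| / (√41 · √336) = 0.68160.
θ ≈ 43.0°.

43.0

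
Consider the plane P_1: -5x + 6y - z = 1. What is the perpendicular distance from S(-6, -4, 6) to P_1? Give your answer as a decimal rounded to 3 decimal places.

0.127

n·S − d = (-5)·(-6) + (6)·(-4) + (-1)·(6) − 1 = -1; |n| = √62.
Distance = |-1| / √62 = 1/√62 ≈ 0.127.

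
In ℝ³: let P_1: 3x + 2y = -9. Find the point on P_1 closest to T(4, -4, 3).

Foot = T − λn with λ = (n·T − d)/|n|² = (4 − (-9))/13 = 1.
Foot = (4, -4, 3) − 1·(3, 2, 0) = (1, -6, 3).

(1, -6, 3)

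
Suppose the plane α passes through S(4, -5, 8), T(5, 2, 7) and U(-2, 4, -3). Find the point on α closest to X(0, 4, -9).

(-4, 5, -6)

ST = (1, 7, -1), SU = (-6, 9, -11); a normal to α is ST × SU = (-68, 17, 51).
Using S: α has equation -68x + 17y + 51z = 51.
Foot = X − λn with λ = (n·X − d)/|n|² = (-391 − 51)/7514 = -1/17.
Foot = (0, 4, -9) − (-1/17)·(-68, 17, 51) = (-4, 5, -6).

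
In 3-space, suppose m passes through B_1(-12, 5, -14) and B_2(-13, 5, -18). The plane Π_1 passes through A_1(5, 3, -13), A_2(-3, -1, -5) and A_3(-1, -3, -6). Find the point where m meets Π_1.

A direction vector for m is B_2 − B_1 = (-1, 0, -4).
A_1A_2 = (-8, -4, 8), A_1A_3 = (-6, -6, 7); a normal to Π_1 is A_1A_2 × A_1A_3 = (20, 8, 24).
Using A_1: Π_1 has equation 20x + 8y + 24z = -188.
Substitute r = (-12, 5, -14) + t(-1, 0, -4) into the plane: -536 + (-116)t = -188, so t = -3.
Intersection: (-12, 5, -14) + (-3)·(-1, 0, -4) = (-9, 5, -2).

(-9, 5, -2)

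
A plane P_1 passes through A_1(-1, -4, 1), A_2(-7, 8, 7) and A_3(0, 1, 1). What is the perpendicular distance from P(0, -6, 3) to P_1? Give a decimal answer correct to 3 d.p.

A_1A_2 = (-6, 12, 6), A_1A_3 = (1, 5, 0); a normal to P_1 is A_1A_2 × A_1A_3 = (-30, 6, -42).
Using A_1: P_1 has equation -30x + 6y - 42z = -36.
n·P − d = (-30)·(0) + (6)·(-6) + (-42)·(3) − (-36) = -126; |n| = √2700.
Distance = |-126| / √2700 = 126/√2700 ≈ 2.425.

2.425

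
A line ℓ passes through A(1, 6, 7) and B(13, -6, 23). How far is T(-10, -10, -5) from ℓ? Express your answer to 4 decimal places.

A direction vector for ℓ is B − A = (12, -12, 16).
Taking (1, 6, 7) on ℓ with direction v = (12, -12, 16): w = T − (1, 6, 7) = (-11, -16, -12), and w × v = (-400, 32, 324).
Distance = |w × v| / |v| = √266000 / √544 ≈ 22.1127.

22.1127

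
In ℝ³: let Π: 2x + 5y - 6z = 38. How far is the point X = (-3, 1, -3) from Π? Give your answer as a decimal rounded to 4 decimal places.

n·X − d = (2)·(-3) + (5)·(1) + (-6)·(-3) − 38 = -21; |n| = √65.
Distance = |-21| / √65 = 21/√65 ≈ 2.6047.

2.6047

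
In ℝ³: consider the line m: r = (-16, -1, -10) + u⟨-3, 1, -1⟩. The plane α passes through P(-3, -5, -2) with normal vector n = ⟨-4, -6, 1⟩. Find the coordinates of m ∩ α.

(-4, -5, -6)

α: n·r = n·P gives -4x - 6y + z = 40.
Substitute r = (-16, -1, -10) + t(-3, 1, -1) into the plane: 60 + 5t = 40, so t = -4.
Intersection: (-16, -1, -10) + (-4)·(-3, 1, -1) = (-4, -5, -6).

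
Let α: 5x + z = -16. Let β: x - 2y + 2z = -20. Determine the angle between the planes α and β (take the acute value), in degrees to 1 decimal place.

62.8

cos θ = |n₁·n₂| / (|n₁||n₂|) = |7| / (√26 · √9).
θ = arccos(0.45760) ≈ 62.8°.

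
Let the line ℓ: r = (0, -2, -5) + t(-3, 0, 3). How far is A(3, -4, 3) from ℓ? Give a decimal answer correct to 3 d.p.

Taking (0, -2, -5) on ℓ with direction v = (-3, 0, 3): w = A − (0, -2, -5) = (3, -2, 8), and w × v = (-6, -33, -6).
Distance = |w × v| / |v| = √1161 / √18 ≈ 8.031.

8.031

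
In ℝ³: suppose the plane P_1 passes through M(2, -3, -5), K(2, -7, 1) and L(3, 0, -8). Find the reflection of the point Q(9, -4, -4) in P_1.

MK = (0, -4, 6), ML = (1, 3, -3); a normal to P_1 is MK × ML = (-6, 6, 4).
Using M: P_1 has equation -6x + 6y + 4z = -50.
λ = (n·Q − d)/|n|² = (-94 − (-50))/88 = -1/2.
Reflection = Q − 2λn = (9, -4, -4) − (-1)·(-6, 6, 4) = (3, 2, 0).

(3, 2, 0)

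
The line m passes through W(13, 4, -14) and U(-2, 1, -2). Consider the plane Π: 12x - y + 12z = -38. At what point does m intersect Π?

(3, 2, -6)

A direction vector for m is U − W = (-15, -3, 12).
Substitute r = (13, 4, -14) + t(-15, -3, 12) into the plane: -16 + (-33)t = -38, so t = 2/3.
Intersection: (13, 4, -14) + (2/3)·(-15, -3, 12) = (3, 2, -6).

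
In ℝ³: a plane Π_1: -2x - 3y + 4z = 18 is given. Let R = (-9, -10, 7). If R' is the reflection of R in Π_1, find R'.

(-1, 2, -9)

λ = (n·R − d)/|n|² = (76 − 18)/29 = 2.
Reflection = R − 2λn = (-9, -10, 7) − 4·(-2, -3, 4) = (-1, 2, -9).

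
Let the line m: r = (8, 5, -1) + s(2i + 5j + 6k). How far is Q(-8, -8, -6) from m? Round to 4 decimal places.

14.2078

Taking (8, 5, -1) on m with direction v = (2, 5, 6): w = Q − (8, 5, -1) = (-16, -13, -5), and w × v = (-53, 86, -54).
Distance = |w × v| / |v| = √13121 / √65 ≈ 14.2078.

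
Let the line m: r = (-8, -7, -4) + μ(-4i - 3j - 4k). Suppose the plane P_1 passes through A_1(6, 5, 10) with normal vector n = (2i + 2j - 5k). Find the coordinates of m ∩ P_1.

P_1: n·r = n·A_1 gives 2x + 2y - 5z = -28.
Substitute r = (-8, -7, -4) + t(-4, -3, -4) into the plane: -10 + 6t = -28, so t = -3.
Intersection: (-8, -7, -4) + (-3)·(-4, -3, -4) = (4, 2, 8).

(4, 2, 8)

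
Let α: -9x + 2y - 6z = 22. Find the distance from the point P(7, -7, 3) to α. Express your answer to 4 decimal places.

10.6364

n·P − d = (-9)·(7) + (2)·(-7) + (-6)·(3) − 22 = -117; |n| = √121.
Distance = |-117| / √121 = 117/√121 ≈ 10.6364.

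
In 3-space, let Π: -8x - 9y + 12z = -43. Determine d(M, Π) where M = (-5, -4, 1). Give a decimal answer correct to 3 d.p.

n·M − d = (-8)·(-5) + (-9)·(-4) + (12)·(1) − (-43) = 131; |n| = √289.
Distance = |131| / √289 = 131/√289 ≈ 7.706.

7.706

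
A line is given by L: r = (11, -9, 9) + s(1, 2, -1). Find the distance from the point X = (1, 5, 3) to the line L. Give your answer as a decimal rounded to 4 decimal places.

Taking (11, -9, 9) on L with direction v = (1, 2, -1): w = X − (11, -9, 9) = (-10, 14, -6), and w × v = (-2, -16, -34).
Distance = |w × v| / |v| = √1416 / √6 ≈ 15.3623.

15.3623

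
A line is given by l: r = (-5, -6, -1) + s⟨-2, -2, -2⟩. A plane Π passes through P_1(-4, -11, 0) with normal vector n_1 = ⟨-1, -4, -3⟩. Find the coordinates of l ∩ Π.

Π: n_1·r = n_1·P_1 gives -x - 4y - 3z = 48.
Substitute r = (-5, -6, -1) + t(-2, -2, -2) into the plane: 32 + 16t = 48, so t = 1.
Intersection: (-5, -6, -1) + 1·(-2, -2, -2) = (-7, -8, -3).

(-7, -8, -3)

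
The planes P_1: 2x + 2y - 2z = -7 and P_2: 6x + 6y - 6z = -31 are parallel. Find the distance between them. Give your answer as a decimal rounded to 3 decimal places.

0.962

Rescale P_2 by 1/3: 2x + 2y - 2z = -31/3. Then distance = |-7 − (-31/3)| / √12 ≈ 0.962.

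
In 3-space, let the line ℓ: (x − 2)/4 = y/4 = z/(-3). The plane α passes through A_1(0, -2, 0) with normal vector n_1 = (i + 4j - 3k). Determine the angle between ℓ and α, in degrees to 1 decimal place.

62.7

ℓ has direction (4, 4, -3) through (2, 0, 0).
α: n_1·r = n_1·A_1 gives x + 4y - 3z = -8.
sin θ = |n·v| / (|n||v|) = |29| / (√26 · √41) = 0.88822.
θ ≈ 62.7°.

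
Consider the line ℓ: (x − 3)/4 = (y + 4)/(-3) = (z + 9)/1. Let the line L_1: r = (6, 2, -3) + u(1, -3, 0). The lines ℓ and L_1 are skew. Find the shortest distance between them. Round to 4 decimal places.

ℓ has direction (4, -3, 1) through (3, -4, -9).
Common perpendicular direction n = (4, -3, 1) × (1, -3, 0) = (3, 1, -9).
With w = (6, 2, -3) − (3, -4, -9) = (3, 6, 6), w · n = -39.
Distance = |w · n| / |n| = |-39| / √91 ≈ 4.0883.

4.0883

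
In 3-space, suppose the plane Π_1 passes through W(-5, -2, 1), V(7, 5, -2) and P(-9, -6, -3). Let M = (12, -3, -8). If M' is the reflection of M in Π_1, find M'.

(4, 9, -12)

WV = (12, 7, -3), WP = (-4, -4, -4); a normal to Π_1 is WV × WP = (-40, 60, -20).
Using W: Π_1 has equation -40x + 60y - 20z = 60.
λ = (n·M − d)/|n|² = (-500 − 60)/5600 = -1/10.
Reflection = M − 2λn = (12, -3, -8) − (-1/5)·(-40, 60, -20) = (4, 9, -12).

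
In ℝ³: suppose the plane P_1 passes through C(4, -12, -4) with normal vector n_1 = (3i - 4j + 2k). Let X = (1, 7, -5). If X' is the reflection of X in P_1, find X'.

(19, -17, 7)

P_1: n_1·r = n_1·C gives 3x - 4y + 2z = 52.
λ = (n·X − d)/|n|² = (-35 − 52)/29 = -3.
Reflection = X − 2λn = (1, 7, -5) − (-6)·(3, -4, 2) = (19, -17, 7).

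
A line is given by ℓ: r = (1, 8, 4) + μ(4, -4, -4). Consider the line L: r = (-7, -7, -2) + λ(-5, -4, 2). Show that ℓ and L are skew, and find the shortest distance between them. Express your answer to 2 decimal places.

5.08

Common perpendicular direction n = (4, -4, -4) × (-5, -4, 2) = (-24, 12, -36).
With w = (-7, -7, -2) − (1, 8, 4) = (-8, -15, -6), w · n = 228.
Since n ≠ 0 the lines are not parallel, and w · n = 228 ≠ 0 so they do not intersect; hence they are skew.
Distance = |w · n| / |n| = |228| / √2016 ≈ 5.08.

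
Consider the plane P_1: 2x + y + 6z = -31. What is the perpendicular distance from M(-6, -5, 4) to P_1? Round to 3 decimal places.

5.935

n·M − d = (2)·(-6) + (1)·(-5) + (6)·(4) − (-31) = 38; |n| = √41.
Distance = |38| / √41 = 38/√41 ≈ 5.935.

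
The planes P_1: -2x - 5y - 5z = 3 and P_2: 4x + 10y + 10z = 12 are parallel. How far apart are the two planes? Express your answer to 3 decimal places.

Rescale P_2 by 1/(-2): -2x - 5y - 5z = -6. Then distance = |3 − (-6)| / √54 ≈ 1.225.

1.225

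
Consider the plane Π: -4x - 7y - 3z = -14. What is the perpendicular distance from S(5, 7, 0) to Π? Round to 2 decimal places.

6.39

n·S − d = (-4)·(5) + (-7)·(7) + (-3)·(0) − (-14) = -55; |n| = √74.
Distance = |-55| / √74 = 55/√74 ≈ 6.39.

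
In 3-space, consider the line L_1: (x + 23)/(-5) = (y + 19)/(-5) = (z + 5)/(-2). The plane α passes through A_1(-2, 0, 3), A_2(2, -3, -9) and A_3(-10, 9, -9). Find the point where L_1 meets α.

(-3, 1, 3)

L_1 has direction (-5, -5, -2) through (-23, -19, -5).
A_1A_2 = (4, -3, -12), A_1A_3 = (-8, 9, -12); a normal to α is A_1A_2 × A_1A_3 = (144, 144, 12).
Using A_1: α has equation 144x + 144y + 12z = -252.
Substitute r = (-23, -19, -5) + t(-5, -5, -2) into the plane: -6108 + (-1464)t = -252, so t = -4.
Intersection: (-23, -19, -5) + (-4)·(-5, -5, -2) = (-3, 1, 3).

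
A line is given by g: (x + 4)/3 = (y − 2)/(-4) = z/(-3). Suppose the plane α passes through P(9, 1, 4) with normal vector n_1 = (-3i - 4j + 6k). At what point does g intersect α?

(-1, -2, -3)

g has direction (3, -4, -3) through (-4, 2, 0).
α: n_1·r = n_1·P gives -3x - 4y + 6z = -7.
Substitute r = (-4, 2, 0) + t(3, -4, -3) into the plane: 4 + (-11)t = -7, so t = 1.
Intersection: (-4, 2, 0) + 1·(3, -4, -3) = (-1, -2, -3).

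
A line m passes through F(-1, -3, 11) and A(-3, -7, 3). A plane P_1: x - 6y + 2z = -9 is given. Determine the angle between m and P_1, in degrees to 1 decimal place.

5.9

A direction vector for m is A − F = (-2, -4, -8).
sin θ = |n·v| / (|n||v|) = |6| / (√41 · √84) = 0.10224.
θ ≈ 5.9°.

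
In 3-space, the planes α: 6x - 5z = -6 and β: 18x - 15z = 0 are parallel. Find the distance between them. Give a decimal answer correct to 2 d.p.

0.77

Rescale β by 1/3: 6x - 5z = 0. Then distance = |-6 − 0| / √61 ≈ 0.77.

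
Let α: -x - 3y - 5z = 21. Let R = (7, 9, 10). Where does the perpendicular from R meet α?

(4, 0, -5)

Foot = R − λn with λ = (n·R − d)/|n|² = (-84 − 21)/35 = -3.
Foot = (7, 9, 10) − (-3)·(-1, -3, -5) = (4, 0, -5).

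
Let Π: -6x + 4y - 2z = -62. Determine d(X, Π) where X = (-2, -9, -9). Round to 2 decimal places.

n·X − d = (-6)·(-2) + (4)·(-9) + (-2)·(-9) − (-62) = 56; |n| = √56.
Distance = |56| / √56 = 56/√56 ≈ 7.48.

7.48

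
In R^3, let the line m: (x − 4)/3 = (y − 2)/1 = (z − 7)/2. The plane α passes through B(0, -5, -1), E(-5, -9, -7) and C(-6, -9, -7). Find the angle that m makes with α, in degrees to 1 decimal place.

m has direction (3, 1, 2) through (4, 2, 7).
BE = (-5, -4, -6), BC = (-6, -4, -6); a normal to α is BE × BC = (0, 6, -4).
Using B: α has equation 6y - 4z = -26.
sin θ = |n·v| / (|n||v|) = |-2| / (√52 · √14) = 0.07412.
θ ≈ 4.3°.

4.3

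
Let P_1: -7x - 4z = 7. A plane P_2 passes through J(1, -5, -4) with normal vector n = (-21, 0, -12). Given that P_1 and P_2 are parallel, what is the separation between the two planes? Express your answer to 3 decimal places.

0.248

P_2: n·r = n·J gives -21x - 12z = 27.
Rescale P_2 by 1/3: -7x - 4z = 9. Then distance = |7 − 9| / √65 ≈ 0.248.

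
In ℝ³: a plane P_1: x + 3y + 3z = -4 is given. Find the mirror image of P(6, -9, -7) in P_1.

λ = (n·P − d)/|n|² = (-42 − (-4))/19 = -2.
Reflection = P − 2λn = (6, -9, -7) − (-4)·(1, 3, 3) = (10, 3, 5).

(10, 3, 5)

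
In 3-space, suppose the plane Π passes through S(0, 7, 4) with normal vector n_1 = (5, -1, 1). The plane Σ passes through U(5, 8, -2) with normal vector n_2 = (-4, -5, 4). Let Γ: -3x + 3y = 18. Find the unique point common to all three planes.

(2, 8, -5)

Π: n_1·r = n_1·S gives 5x - y + z = -3.
Σ: n_2·r = n_2·U gives -4x - 5y + 4z = -68.
Solving the 3×3 linear system 5x - y + z = -3, -4x - 5y + 4z = -68, -3x + 3y = 18 (e.g. by elimination or Cramer's rule, determinant = -75) gives (2, 8, -5).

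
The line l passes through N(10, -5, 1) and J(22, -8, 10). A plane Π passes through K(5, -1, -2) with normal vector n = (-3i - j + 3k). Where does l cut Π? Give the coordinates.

A direction vector for l is J − N = (12, -3, 9).
Π: n·r = n·K gives -3x - y + 3z = -20.
Substitute r = (10, -5, 1) + t(12, -3, 9) into the plane: -22 + (-6)t = -20, so t = -1/3.
Intersection: (10, -5, 1) + (-1/3)·(12, -3, 9) = (6, -4, -2).

(6, -4, -2)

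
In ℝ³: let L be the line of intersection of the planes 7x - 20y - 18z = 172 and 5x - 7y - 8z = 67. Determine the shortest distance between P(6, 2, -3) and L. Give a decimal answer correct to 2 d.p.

9.27

Direction of L: (7, -20, -18) × (5, -7, -8) = (34, -34, 51).
A point on L: solving the two plane equations with x = 0 gives (0, -5, -4).
Taking (0, -5, -4) on L with direction v = (34, -34, 51): w = P − (0, -5, -4) = (6, 7, 1), and w × v = (391, -272, -442).
Distance = |w × v| / |v| = √422229 / √4913 ≈ 9.27.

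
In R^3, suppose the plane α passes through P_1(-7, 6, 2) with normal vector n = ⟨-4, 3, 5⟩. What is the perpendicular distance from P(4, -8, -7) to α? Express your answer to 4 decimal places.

α: n·r = n·P_1 gives -4x + 3y + 5z = 56.
n·P − d = (-4)·(4) + (3)·(-8) + (5)·(-7) − 56 = -131; |n| = √50.
Distance = |-131| / √50 = 131/√50 ≈ 18.5262.

18.5262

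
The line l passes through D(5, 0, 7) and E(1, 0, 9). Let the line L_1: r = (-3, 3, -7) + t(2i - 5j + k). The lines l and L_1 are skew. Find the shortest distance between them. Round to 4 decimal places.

14.1482

A direction vector for l is E − D = (-4, 0, 2).
Common perpendicular direction n = (-4, 0, 2) × (2, -5, 1) = (10, 8, 20).
With w = (-3, 3, -7) − (5, 0, 7) = (-8, 3, -14), w · n = -336.
Distance = |w · n| / |n| = |-336| / √564 ≈ 14.1482.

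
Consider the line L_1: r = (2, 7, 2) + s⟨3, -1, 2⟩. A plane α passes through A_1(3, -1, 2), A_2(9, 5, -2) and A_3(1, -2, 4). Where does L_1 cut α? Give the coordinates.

A_1A_2 = (6, 6, -4), A_1A_3 = (-2, -1, 2); a normal to α is A_1A_2 × A_1A_3 = (8, -4, 6).
Using A_1: α has equation 8x - 4y + 6z = 40.
Substitute r = (2, 7, 2) + t(3, -1, 2) into the plane: 0 + 40t = 40, so t = 1.
Intersection: (2, 7, 2) + 1·(3, -1, 2) = (5, 6, 4).

(5, 6, 4)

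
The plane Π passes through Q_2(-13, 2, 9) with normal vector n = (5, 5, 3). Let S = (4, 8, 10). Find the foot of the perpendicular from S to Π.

Π: n·r = n·Q_2 gives 5x + 5y + 3z = -28.
Foot = S − λn with λ = (n·S − d)/|n|² = (90 − (-28))/59 = 2.
Foot = (4, 8, 10) − 2·(5, 5, 3) = (-6, -2, 4).

(-6, -2, 4)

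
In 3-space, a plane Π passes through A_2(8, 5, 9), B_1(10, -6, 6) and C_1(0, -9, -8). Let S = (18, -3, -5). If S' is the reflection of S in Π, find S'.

(-2, -11, 11)

A_2B_1 = (2, -11, -3), A_2C_1 = (-8, -14, -17); a normal to Π is A_2B_1 × A_2C_1 = (145, 58, -116).
Using A_2: Π has equation 145x + 58y - 116z = 406.
λ = (n·S − d)/|n|² = (3016 − 406)/37845 = 2/29.
Reflection = S − 2λn = (18, -3, -5) − (4/29)·(145, 58, -116) = (-2, -11, 11).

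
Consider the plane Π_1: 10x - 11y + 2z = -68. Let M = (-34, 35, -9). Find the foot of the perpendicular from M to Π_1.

(-4, 2, -3)

Foot = M − λn with λ = (n·M − d)/|n|² = (-743 − (-68))/225 = -3.
Foot = (-34, 35, -9) − (-3)·(10, -11, 2) = (-4, 2, -3).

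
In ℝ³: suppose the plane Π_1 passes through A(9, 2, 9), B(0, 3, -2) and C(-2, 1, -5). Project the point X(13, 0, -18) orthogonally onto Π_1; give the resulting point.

(-2, -3, -6)

AB = (-9, 1, -11), AC = (-11, -1, -14); a normal to Π_1 is AB × AC = (-25, -5, 20).
Using A: Π_1 has equation -25x - 5y + 20z = -55.
Foot = X − λn with λ = (n·X − d)/|n|² = (-685 − (-55))/1050 = -3/5.
Foot = (13, 0, -18) − (-3/5)·(-25, -5, 20) = (-2, -3, -6).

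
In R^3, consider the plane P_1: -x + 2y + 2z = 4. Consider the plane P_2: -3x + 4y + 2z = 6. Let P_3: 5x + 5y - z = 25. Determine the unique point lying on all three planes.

(2, 3, 0)

Solving the 3×3 linear system -x + 2y + 2z = 4, -3x + 4y + 2z = 6, 5x + 5y - z = 25 (e.g. by elimination or Cramer's rule, determinant = -42) gives (2, 3, 0).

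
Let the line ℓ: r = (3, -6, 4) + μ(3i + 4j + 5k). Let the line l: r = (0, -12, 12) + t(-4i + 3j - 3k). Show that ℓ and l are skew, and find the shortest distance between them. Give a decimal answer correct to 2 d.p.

9.04

Common perpendicular direction n = (3, 4, 5) × (-4, 3, -3) = (-27, -11, 25).
With w = (0, -12, 12) − (3, -6, 4) = (-3, -6, 8), w · n = 347.
Since n ≠ 0 the lines are not parallel, and w · n = 347 ≠ 0 so they do not intersect; hence they are skew.
Distance = |w · n| / |n| = |347| / √1475 ≈ 9.04.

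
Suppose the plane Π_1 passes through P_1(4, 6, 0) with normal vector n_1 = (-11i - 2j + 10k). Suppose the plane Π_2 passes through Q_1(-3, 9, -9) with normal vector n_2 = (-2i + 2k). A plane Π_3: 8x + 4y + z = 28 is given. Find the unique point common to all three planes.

(6, -5, 0)

Π_1: n_1·r = n_1·P_1 gives -11x - 2y + 10z = -56.
Π_2: n_2·r = n_2·Q_1 gives -2x + 2z = -12.
Solving the 3×3 linear system -11x - 2y + 10z = -56, -2x + 2z = -12, 8x + 4y + z = 28 (e.g. by elimination or Cramer's rule, determinant = -28) gives (6, -5, 0).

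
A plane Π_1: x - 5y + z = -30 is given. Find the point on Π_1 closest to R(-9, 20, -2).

(-6, 5, 1)

Foot = R − λn with λ = (n·R − d)/|n|² = (-111 − (-30))/27 = -3.
Foot = (-9, 20, -2) − (-3)·(1, -5, 1) = (-6, 5, 1).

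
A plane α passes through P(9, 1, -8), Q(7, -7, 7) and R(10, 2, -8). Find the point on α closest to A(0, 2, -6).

(5, -3, -8)

PQ = (-2, -8, 15), PR = (1, 1, 0); a normal to α is PQ × PR = (-15, 15, 6).
Using P: α has equation -15x + 15y + 6z = -168.
Foot = A − λn with λ = (n·A − d)/|n|² = (-6 − (-168))/486 = 1/3.
Foot = (0, 2, -6) − (1/3)·(-15, 15, 6) = (5, -3, -8).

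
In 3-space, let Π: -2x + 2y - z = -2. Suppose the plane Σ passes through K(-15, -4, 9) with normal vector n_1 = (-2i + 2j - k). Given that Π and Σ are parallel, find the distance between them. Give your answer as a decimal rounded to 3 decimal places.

Σ: n_1·r = n_1·K gives -2x + 2y - z = 13.
Same normal n = (-2, 2, -1) with |n| = √9; distance = |-2 − 13| / |n| = 15/√9 ≈ 5.000.

5.000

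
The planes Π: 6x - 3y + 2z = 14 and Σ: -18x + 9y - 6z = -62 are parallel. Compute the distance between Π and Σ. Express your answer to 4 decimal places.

0.9524

Rescale Σ by 1/(-3): 6x - 3y + 2z = 62/3. Then distance = |14 − (62/3)| / √49 ≈ 0.9524.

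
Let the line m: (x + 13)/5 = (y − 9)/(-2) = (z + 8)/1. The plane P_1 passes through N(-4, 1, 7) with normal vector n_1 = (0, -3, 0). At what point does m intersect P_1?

m has direction (5, -2, 1) through (-13, 9, -8).
P_1: n_1·r = n_1·N gives -3y = -3.
Substitute r = (-13, 9, -8) + t(5, -2, 1) into the plane: -27 + 6t = -3, so t = 4.
Intersection: (-13, 9, -8) + 4·(5, -2, 1) = (7, 1, -4).

(7, 1, -4)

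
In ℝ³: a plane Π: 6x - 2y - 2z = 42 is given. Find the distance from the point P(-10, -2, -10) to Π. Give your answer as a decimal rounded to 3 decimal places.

n·P − d = (6)·(-10) + (-2)·(-2) + (-2)·(-10) − 42 = -78; |n| = √44.
Distance = |-78| / √44 = 78/√44 ≈ 11.759.

11.759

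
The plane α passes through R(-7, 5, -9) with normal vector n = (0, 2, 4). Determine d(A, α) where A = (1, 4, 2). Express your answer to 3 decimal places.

α: n·r = n·R gives 2y + 4z = -26.
n·A − d = (0)·(1) + (2)·(4) + (4)·(2) − (-26) = 42; |n| = √20.
Distance = |42| / √20 = 42/√20 ≈ 9.391.

9.391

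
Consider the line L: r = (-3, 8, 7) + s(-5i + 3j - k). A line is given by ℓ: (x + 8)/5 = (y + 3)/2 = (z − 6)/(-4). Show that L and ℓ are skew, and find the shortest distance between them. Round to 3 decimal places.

9.526

ℓ has direction (5, 2, -4) through (-8, -3, 6).
Common perpendicular direction n = (-5, 3, -1) × (5, 2, -4) = (-10, -25, -25).
With w = (-8, -3, 6) − (-3, 8, 7) = (-5, -11, -1), w · n = 350.
Since n ≠ 0 the lines are not parallel, and w · n = 350 ≠ 0 so they do not intersect; hence they are skew.
Distance = |w · n| / |n| = |350| / √1350 ≈ 9.526.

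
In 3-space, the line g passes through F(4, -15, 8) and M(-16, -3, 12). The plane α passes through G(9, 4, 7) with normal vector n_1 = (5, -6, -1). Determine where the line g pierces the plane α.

A direction vector for g is M − F = (-20, 12, 4).
α: n_1·r = n_1·G gives 5x - 6y - z = 14.
Substitute r = (4, -15, 8) + t(-20, 12, 4) into the plane: 102 + (-176)t = 14, so t = 1/2.
Intersection: (4, -15, 8) + (1/2)·(-20, 12, 4) = (-6, -9, 10).

(-6, -9, 10)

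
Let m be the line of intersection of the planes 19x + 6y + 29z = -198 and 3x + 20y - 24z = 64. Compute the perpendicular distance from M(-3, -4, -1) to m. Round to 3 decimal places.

Direction of m: (19, 6, 29) × (3, 20, -24) = (-724, 543, 362).
A point on m: solving the two plane equations with x = -4 gives (-4, -1, -4).
Taking (-4, -1, -4) on m with direction v = (-724, 543, 362): w = M − (-4, -1, -4) = (1, -3, 3), and w × v = (-2715, -2534, -1629).
Distance = |w × v| / |v| = √16446022 / √950069 ≈ 4.161.

4.161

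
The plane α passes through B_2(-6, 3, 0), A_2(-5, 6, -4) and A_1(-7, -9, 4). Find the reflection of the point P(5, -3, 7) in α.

B_2A_2 = (1, 3, -4), B_2A_1 = (-1, -12, 4); a normal to α is B_2A_2 × B_2A_1 = (-36, 0, -9).
Using B_2: α has equation -36x - 9z = 216.
λ = (n·P − d)/|n|² = (-243 − 216)/1377 = -1/3.
Reflection = P − 2λn = (5, -3, 7) − (-2/3)·(-36, 0, -9) = (-19, -3, 1).

(-19, -3, 1)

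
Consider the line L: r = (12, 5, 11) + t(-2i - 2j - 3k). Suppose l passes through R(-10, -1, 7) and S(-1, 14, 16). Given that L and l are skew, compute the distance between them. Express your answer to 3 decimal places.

15.929

A direction vector for l is S − R = (9, 15, 9).
Common perpendicular direction n = (-2, -2, -3) × (9, 15, 9) = (27, -9, -12).
With w = (-10, -1, 7) − (12, 5, 11) = (-22, -6, -4), w · n = -492.
Distance = |w · n| / |n| = |-492| / √954 ≈ 15.929.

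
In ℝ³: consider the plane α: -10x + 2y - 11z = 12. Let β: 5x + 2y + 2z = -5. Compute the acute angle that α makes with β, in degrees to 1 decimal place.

37.9

cos θ = |n₁·n₂| / (|n₁||n₂|) = |-68| / (√225 · √33).
θ = arccos(0.78915) ≈ 37.9°.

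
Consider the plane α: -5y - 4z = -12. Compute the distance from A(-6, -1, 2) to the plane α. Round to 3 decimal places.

1.406

n·A − d = (0)·(-6) + (-5)·(-1) + (-4)·(2) − (-12) = 9; |n| = √41.
Distance = |9| / √41 = 9/√41 ≈ 1.406.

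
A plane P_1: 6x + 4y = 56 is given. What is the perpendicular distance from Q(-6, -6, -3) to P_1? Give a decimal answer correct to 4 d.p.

16.0863

n·Q − d = (6)·(-6) + (4)·(-6) + (0)·(-3) − 56 = -116; |n| = √52.
Distance = |-116| / √52 = 116/√52 ≈ 16.0863.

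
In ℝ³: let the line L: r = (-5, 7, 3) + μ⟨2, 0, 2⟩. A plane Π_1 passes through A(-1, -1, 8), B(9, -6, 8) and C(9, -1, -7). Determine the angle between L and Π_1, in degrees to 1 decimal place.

30.3

AB = (10, -5, 0), AC = (10, 0, -15); a normal to Π_1 is AB × AC = (75, 150, 50).
Using A: Π_1 has equation 75x + 150y + 50z = 175.
sin θ = |n·v| / (|n||v|) = |250| / (√30625 · √8) = 0.50508.
θ ≈ 30.3°.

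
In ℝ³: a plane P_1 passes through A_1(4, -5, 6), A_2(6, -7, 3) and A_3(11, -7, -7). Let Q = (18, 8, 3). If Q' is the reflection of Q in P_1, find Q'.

(-6, 2, -9)

A_1A_2 = (2, -2, -3), A_1A_3 = (7, -2, -13); a normal to P_1 is A_1A_2 × A_1A_3 = (20, 5, 10).
Using A_1: P_1 has equation 20x + 5y + 10z = 115.
λ = (n·Q − d)/|n|² = (430 − 115)/525 = 3/5.
Reflection = Q − 2λn = (18, 8, 3) − (6/5)·(20, 5, 10) = (-6, 2, -9).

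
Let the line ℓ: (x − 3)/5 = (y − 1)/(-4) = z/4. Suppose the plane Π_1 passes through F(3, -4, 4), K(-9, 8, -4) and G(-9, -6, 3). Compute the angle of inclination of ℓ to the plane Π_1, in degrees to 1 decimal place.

ℓ has direction (5, -4, 4) through (3, 1, 0).
FK = (-12, 12, -8), FG = (-12, -2, -1); a normal to Π_1 is FK × FG = (-28, 84, 168).
Using F: Π_1 has equation -28x + 84y + 168z = 252.
sin θ = |n·v| / (|n||v|) = |196| / (√36064 · √57) = 0.13670.
θ ≈ 7.9°.

7.9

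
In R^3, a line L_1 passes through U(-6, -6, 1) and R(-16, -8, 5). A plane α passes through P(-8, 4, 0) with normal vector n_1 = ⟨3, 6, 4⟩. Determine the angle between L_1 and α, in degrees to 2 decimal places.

A direction vector for L_1 is R − U = (-10, -2, 4).
α: n_1·r = n_1·P gives 3x + 6y + 4z = 0.
sin θ = |n·v| / (|n||v|) = |-26| / (√61 · √120) = 0.30389.
θ ≈ 17.69°.

17.69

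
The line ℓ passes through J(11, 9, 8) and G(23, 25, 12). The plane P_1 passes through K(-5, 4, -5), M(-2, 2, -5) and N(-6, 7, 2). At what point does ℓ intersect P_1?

(5, 1, 6)

A direction vector for ℓ is G − J = (12, 16, 4).
KM = (3, -2, 0), KN = (-1, 3, 7); a normal to P_1 is KM × KN = (-14, -21, 7).
Using K: P_1 has equation -14x - 21y + 7z = -49.
Substitute r = (11, 9, 8) + t(12, 16, 4) into the plane: -287 + (-476)t = -49, so t = -1/2.
Intersection: (11, 9, 8) + (-1/2)·(12, 16, 4) = (5, 1, 6).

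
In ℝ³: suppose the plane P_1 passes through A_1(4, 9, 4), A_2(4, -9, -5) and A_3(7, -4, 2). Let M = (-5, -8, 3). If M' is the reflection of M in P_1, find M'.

(13, -2, -9)

A_1A_2 = (0, -18, -9), A_1A_3 = (3, -13, -2); a normal to P_1 is A_1A_2 × A_1A_3 = (-81, -27, 54).
Using A_1: P_1 has equation -81x - 27y + 54z = -351.
λ = (n·M − d)/|n|² = (783 − (-351))/10206 = 1/9.
Reflection = M − 2λn = (-5, -8, 3) − (2/9)·(-81, -27, 54) = (13, -2, -9).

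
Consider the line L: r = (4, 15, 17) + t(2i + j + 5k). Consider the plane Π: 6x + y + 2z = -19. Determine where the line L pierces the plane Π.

Substitute r = (4, 15, 17) + t(2, 1, 5) into the plane: 73 + 23t = -19, so t = -4.
Intersection: (4, 15, 17) + (-4)·(2, 1, 5) = (-4, 11, -3).

(-4, 11, -3)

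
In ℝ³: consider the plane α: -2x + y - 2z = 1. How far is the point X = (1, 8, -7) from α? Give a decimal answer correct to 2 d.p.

6.33

n·X − d = (-2)·(1) + (1)·(8) + (-2)·(-7) − 1 = 19; |n| = √9.
Distance = |19| / √9 = 19/√9 ≈ 6.33.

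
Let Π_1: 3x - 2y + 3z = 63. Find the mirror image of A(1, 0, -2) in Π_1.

(19, -12, 16)

λ = (n·A − d)/|n|² = (-3 − 63)/22 = -3.
Reflection = A − 2λn = (1, 0, -2) − (-6)·(3, -2, 3) = (19, -12, 16).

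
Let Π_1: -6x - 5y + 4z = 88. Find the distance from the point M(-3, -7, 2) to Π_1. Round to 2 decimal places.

n·M − d = (-6)·(-3) + (-5)·(-7) + (4)·(2) − 88 = -27; |n| = √77.
Distance = |-27| / √77 = 27/√77 ≈ 3.08.

3.08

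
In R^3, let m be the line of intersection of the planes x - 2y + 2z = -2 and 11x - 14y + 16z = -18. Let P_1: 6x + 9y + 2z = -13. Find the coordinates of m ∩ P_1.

(0, -1, -2)

Direction of m: (1, -2, 2) × (11, -14, 16) = (-4, 6, 8).
A point on m: solving the two plane equations with x = -4 gives (-4, 5, 6).
Substitute r = (-4, 5, 6) + t(-4, 6, 8) into the plane: 33 + 46t = -13, so t = -1.
Intersection: (-4, 5, 6) + (-1)·(-4, 6, 8) = (0, -1, -2).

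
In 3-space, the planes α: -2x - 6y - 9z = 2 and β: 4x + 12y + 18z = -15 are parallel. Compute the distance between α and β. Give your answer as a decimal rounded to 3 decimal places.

0.500

Rescale β by 1/(-2): -2x - 6y - 9z = 15/2. Then distance = |2 − (15/2)| / √121 ≈ 0.500.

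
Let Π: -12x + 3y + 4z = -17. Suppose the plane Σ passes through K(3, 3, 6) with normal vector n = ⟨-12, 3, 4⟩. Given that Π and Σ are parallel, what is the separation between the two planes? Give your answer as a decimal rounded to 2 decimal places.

1.08

Σ: n·r = n·K gives -12x + 3y + 4z = -3.
Same normal n = (-12, 3, 4) with |n| = √169; distance = |-17 − (-3)| / |n| = 14/√169 ≈ 1.08.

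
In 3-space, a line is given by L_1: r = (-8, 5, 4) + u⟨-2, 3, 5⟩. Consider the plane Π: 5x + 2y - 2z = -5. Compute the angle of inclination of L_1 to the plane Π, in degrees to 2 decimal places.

23.29

sin θ = |n·v| / (|n||v|) = |-14| / (√33 · √38) = 0.39535.
θ ≈ 23.29°.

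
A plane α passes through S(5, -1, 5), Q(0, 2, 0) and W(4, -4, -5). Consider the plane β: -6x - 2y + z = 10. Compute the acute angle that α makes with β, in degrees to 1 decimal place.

26.8

SQ = (-5, 3, -5), SW = (-1, -3, -10); a normal to α is SQ × SW = (-45, -45, 18).
Using S: α has equation -45x - 45y + 18z = -90.
cos θ = |n₁·n₂| / (|n₁||n₂|) = |378| / (√4374 · √41).
θ = arccos(0.89261) ≈ 26.8°.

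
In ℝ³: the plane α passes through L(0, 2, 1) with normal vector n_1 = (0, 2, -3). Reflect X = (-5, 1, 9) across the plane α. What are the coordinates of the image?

α: n_1·r = n_1·L gives 2y - 3z = 1.
λ = (n·X − d)/|n|² = (-25 − 1)/13 = -2.
Reflection = X − 2λn = (-5, 1, 9) − (-4)·(0, 2, -3) = (-5, 9, -3).

(-5, 9, -3)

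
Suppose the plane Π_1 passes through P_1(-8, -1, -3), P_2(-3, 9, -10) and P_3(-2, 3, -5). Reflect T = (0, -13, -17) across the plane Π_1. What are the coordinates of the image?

P_1P_2 = (5, 10, -7), P_1P_3 = (6, 4, -2); a normal to Π_1 is P_1P_2 × P_1P_3 = (8, -32, -40).
Using P_1: Π_1 has equation 8x - 32y - 40z = 88.
λ = (n·T − d)/|n|² = (1096 − 88)/2688 = 3/8.
Reflection = T − 2λn = (0, -13, -17) − (3/4)·(8, -32, -40) = (-6, 11, 13).

(-6, 11, 13)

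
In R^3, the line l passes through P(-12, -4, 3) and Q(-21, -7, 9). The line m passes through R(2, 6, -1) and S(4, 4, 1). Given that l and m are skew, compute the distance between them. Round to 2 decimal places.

A direction vector for l is Q − P = (-9, -3, 6).
A direction vector for m is S − R = (2, -2, 2).
Common perpendicular direction n = (-9, -3, 6) × (2, -2, 2) = (6, 30, 24).
With w = (2, 6, -1) − (-12, -4, 3) = (14, 10, -4), w · n = 288.
Distance = |w · n| / |n| = |288| / √1512 ≈ 7.41.

7.41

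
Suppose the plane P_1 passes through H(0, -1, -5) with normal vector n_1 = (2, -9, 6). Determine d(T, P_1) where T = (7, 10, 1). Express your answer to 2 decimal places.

4.45

P_1: n_1·r = n_1·H gives 2x - 9y + 6z = -21.
n·T − d = (2)·(7) + (-9)·(10) + (6)·(1) − (-21) = -49; |n| = √121.
Distance = |-49| / √121 = 49/√121 ≈ 4.45.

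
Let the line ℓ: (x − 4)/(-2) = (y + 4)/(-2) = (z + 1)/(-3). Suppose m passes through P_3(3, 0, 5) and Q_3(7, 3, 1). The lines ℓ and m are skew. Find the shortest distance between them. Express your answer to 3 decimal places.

ℓ has direction (-2, -2, -3) through (4, -4, -1).
A direction vector for m is Q_3 − P_3 = (4, 3, -4).
Common perpendicular direction n = (-2, -2, -3) × (4, 3, -4) = (17, -20, 2).
With w = (3, 0, 5) − (4, -4, -1) = (-1, 4, 6), w · n = -85.
Distance = |w · n| / |n| = |-85| / √693 ≈ 3.229.

3.229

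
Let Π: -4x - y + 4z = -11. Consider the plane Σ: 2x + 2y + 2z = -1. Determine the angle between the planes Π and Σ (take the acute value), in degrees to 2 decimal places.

84.23

cos θ = |n₁·n₂| / (|n₁||n₂|) = |-2| / (√33 · √12).
θ = arccos(0.10050) ≈ 84.23°.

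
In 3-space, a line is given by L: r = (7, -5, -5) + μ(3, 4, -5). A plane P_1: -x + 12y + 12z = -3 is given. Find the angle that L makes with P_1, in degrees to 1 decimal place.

7.2

sin θ = |n·v| / (|n||v|) = |-15| / (√289 · √50) = 0.12478.
θ ≈ 7.2°.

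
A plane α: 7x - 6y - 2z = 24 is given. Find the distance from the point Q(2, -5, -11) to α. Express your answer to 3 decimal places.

n·Q − d = (7)·(2) + (-6)·(-5) + (-2)·(-11) − 24 = 42; |n| = √89.
Distance = |42| / √89 = 42/√89 ≈ 4.452.

4.452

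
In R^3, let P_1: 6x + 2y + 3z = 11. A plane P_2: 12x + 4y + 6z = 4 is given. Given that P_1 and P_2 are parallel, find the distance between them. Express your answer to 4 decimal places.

Rescale P_2 by 1/2: 6x + 2y + 3z = 2. Then distance = |11 − 2| / √49 ≈ 1.2857.

1.2857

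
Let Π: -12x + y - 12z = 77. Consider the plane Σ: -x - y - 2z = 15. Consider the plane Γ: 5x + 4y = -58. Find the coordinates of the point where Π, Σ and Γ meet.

Solving the 3×3 linear system -12x + y - 12z = 77, -x - y - 2z = 15, 5x + 4y = -58 (e.g. by elimination or Cramer's rule, determinant = -118) gives (-6, -7, -1).

(-6, -7, -1)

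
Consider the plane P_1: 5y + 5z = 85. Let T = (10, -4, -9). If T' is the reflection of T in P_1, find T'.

λ = (n·T − d)/|n|² = (-65 − 85)/50 = -3.
Reflection = T − 2λn = (10, -4, -9) − (-6)·(0, 5, 5) = (10, 26, 21).

(10, 26, 21)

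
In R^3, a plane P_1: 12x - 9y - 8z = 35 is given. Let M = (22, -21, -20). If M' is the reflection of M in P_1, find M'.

(-26, 15, 12)

λ = (n·M − d)/|n|² = (613 − 35)/289 = 2.
Reflection = M − 2λn = (22, -21, -20) − 4·(12, -9, -8) = (-26, 15, 12).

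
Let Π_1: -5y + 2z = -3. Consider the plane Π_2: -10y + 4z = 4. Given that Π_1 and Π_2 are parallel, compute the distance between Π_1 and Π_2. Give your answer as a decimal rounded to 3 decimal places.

0.928

Rescale Π_2 by 1/2: -5y + 2z = 2. Then distance = |-3 − 2| / √29 ≈ 0.928.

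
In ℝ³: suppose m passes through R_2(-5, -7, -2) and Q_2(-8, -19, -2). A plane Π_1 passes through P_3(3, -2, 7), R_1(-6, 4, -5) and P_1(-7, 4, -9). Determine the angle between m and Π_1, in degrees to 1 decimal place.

57.6

A direction vector for m is Q_2 − R_2 = (-3, -12, 0).
P_3R_1 = (-9, 6, -12), P_3P_1 = (-10, 6, -16); a normal to Π_1 is P_3R_1 × P_3P_1 = (-24, -24, 6).
Using P_3: Π_1 has equation -24x - 24y + 6z = 18.
sin θ = |n·v| / (|n||v|) = |360| / (√1188 · √153) = 0.84440.
θ ≈ 57.6°.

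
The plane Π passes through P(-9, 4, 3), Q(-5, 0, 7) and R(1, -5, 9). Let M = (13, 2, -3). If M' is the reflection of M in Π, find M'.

PQ = (4, -4, 4), PR = (10, -9, 6); a normal to Π is PQ × PR = (12, 16, 4).
Using P: Π has equation 12x + 16y + 4z = -32.
λ = (n·M − d)/|n|² = (176 − (-32))/416 = 1/2.
Reflection = M − 2λn = (13, 2, -3) − 1·(12, 16, 4) = (1, -14, -7).

(1, -14, -7)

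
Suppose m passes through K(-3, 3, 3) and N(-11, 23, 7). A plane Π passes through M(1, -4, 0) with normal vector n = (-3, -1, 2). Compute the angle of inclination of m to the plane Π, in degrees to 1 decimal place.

A direction vector for m is N − K = (-8, 20, 4).
Π: n·r = n·M gives -3x - y + 2z = 1.
sin θ = |n·v| / (|n||v|) = |12| / (√14 · √480) = 0.14639.
θ ≈ 8.4°.

8.4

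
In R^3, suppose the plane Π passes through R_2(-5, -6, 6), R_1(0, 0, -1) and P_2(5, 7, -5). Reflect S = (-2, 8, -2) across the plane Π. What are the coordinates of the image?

R_2R_1 = (5, 6, -7), R_2P_2 = (10, 13, -11); a normal to Π is R_2R_1 × R_2P_2 = (25, -15, 5).
Using R_2: Π has equation 25x - 15y + 5z = -5.
λ = (n·S − d)/|n|² = (-180 − (-5))/875 = -1/5.
Reflection = S − 2λn = (-2, 8, -2) − (-2/5)·(25, -15, 5) = (8, 2, 0).

(8, 2, 0)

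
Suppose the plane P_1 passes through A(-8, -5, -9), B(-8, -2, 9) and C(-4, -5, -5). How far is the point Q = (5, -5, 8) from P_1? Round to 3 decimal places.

0.649

AB = (0, 3, 18), AC = (4, 0, 4); a normal to P_1 is AB × AC = (12, 72, -12).
Using A: P_1 has equation 12x + 72y - 12z = -348.
n·Q − d = (12)·(5) + (72)·(-5) + (-12)·(8) − (-348) = -48; |n| = √5472.
Distance = |-48| / √5472 = 48/√5472 ≈ 0.649.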